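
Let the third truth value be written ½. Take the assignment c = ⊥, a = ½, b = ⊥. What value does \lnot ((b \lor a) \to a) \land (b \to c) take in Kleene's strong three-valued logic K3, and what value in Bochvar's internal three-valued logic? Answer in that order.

½; ½

In Kleene's strong three-valued logic K3: b \lor a = ⊥ \lor ½ = ½
(b \lor a) \to a = ½ \to ½ = ½  [\lnot ½ \lor ½]
\lnot ((b \lor a) \to a) = \lnot ½ = ½
b \to c = ⊥ \to ⊥ = ⊤
\lnot ((b \lor a) \to a) \land (b \to c) = ½ \land ⊤ = ½
In Bochvar's internal three-valued logic: b \lor a = ⊥ \lor ½ = ½
(b \lor a) \to a = ½ \to ½ = ½  [any arg is the third value ⇒ result is the third value]
\lnot ((b \lor a) \to a) = \lnot ½ = ½
b \to c = ⊥ \to ⊥ = ⊤
\lnot ((b \lor a) \to a) \land (b \to c) = ½ \land ⊤ = ½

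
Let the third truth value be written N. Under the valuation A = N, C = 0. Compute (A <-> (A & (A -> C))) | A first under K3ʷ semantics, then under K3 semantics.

In K3ʷ: A -> C = N -> 0 = N
A & (A -> C) = N & N = N
A <-> (A & (A -> C)) = N <-> N = N
(A <-> (A & (A -> C))) | A = N | N = N
In K3: A -> C = N -> 0 = N
A & (A -> C) = N & N = N
A <-> (A & (A -> C)) = N <-> N = N
(A <-> (A & (A -> C))) | A = N | N = N

N; N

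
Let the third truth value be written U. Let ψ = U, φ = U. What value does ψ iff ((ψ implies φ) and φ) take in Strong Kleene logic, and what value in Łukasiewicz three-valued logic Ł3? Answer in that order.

U; 1

In Strong Kleene logic: ψ implies φ = U implies U = U
(ψ implies φ) and φ = U and U = U
ψ iff ((ψ implies φ) and φ) = U iff U = U
In Łukasiewicz three-valued logic Ł3: ψ implies φ = U implies U = 1  [min(1, 1−½+½)]
(ψ implies φ) and φ = 1 and U = U
ψ iff ((ψ implies φ) and φ) = U iff U = 1
They differ because Strong Kleene logic and Łukasiewicz three-valued logic Ł3 treat U differently under implication.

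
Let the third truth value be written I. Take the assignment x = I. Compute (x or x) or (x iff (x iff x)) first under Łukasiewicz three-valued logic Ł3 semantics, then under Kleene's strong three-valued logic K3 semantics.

In Łukasiewicz three-valued logic Ł3: x or x = I or I = I
x iff x = I iff I = true  [1 − |½−½|]
x iff (x iff x) = I iff true = I
(x or x) or (x iff (x iff x)) = I or I = I
In Kleene's strong three-valued logic K3: x or x = I or I = I
x iff x = I iff I = I
x iff (x iff x) = I iff I = I
(x or x) or (x iff (x iff x)) = I or I = I

I; I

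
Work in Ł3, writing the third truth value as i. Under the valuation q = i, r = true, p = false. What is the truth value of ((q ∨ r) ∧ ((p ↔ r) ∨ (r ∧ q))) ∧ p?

q ∨ r = i ∨ true = true
p ↔ r = false ↔ true = false
r ∧ q = true ∧ i = i
(p ↔ r) ∨ (r ∧ q) = false ∨ i = i
(q ∨ r) ∧ ((p ↔ r) ∨ (r ∧ q)) = true ∧ i = i
((q ∨ r) ∧ ((p ↔ r) ∨ (r ∧ q))) ∧ p = i ∧ false = false

false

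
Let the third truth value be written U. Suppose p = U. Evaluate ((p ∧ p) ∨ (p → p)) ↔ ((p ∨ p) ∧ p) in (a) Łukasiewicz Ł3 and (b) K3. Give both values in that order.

In Łukasiewicz Ł3: p ∧ p = U ∧ U = U
p → p = U → U = ⊤  [min(1, 1−½+½)]
(p ∧ p) ∨ (p → p) = U ∨ ⊤ = ⊤
p ∨ p = U ∨ U = U
(p ∨ p) ∧ p = U ∧ U = U
((p ∧ p) ∨ (p → p)) ↔ ((p ∨ p) ∧ p) = ⊤ ↔ U = U
In K3: p ∧ p = U ∧ U = U
p → p = U → U = U  [¬U ∨ U]
(p ∧ p) ∨ (p → p) = U ∨ U = U
p ∨ p = U ∨ U = U
(p ∨ p) ∧ p = U ∧ U = U
((p ∧ p) ∨ (p → p)) ↔ ((p ∨ p) ∧ p) = U ↔ U = U

U; U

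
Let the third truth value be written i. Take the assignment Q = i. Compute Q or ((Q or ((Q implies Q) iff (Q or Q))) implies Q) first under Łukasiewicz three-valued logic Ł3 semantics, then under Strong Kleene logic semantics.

True; i

In Łukasiewicz three-valued logic Ł3: Q implies Q = i implies i = True
Q or Q = i or i = i
(Q implies Q) iff (Q or Q) = True iff i = i
Q or ((Q implies Q) iff (Q or Q)) = i or i = i
(Q or ((Q implies Q) iff (Q or Q))) implies Q = i implies i = True
Q or ((Q or ((Q implies Q) iff (Q or Q))) implies Q) = i or True = True
In Strong Kleene logic: Q implies Q = i implies i = i  [not i or i]
Q or Q = i or i = i
(Q implies Q) iff (Q or Q) = i iff i = i
Q or ((Q implies Q) iff (Q or Q)) = i or i = i
(Q or ((Q implies Q) iff (Q or Q))) implies Q = i implies i = i
Q or ((Q or ((Q implies Q) iff (Q or Q))) implies Q) = i or i = i
They differ because Łukasiewicz three-valued logic Ł3 and Strong Kleene logic treat i differently under implication.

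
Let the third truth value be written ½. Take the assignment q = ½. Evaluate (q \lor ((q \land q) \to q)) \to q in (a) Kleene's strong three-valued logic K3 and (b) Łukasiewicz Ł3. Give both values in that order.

½; ½

In Kleene's strong three-valued logic K3: q \land q = ½ \land ½ = ½
(q \land q) \to q = ½ \to ½ = ½
q \lor ((q \land q) \to q) = ½ \lor ½ = ½
(q \lor ((q \land q) \to q)) \to q = ½ \to ½ = ½
In Łukasiewicz Ł3: q \land q = ½ \land ½ = ½
(q \land q) \to q = ½ \to ½ = true  [min(1, 1−½+½)]
q \lor ((q \land q) \to q) = ½ \lor true = true
(q \lor ((q \land q) \to q)) \to q = true \to ½ = ½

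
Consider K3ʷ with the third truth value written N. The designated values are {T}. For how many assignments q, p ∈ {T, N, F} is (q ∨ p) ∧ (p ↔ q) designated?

1

Designated under: (q=T, p=T).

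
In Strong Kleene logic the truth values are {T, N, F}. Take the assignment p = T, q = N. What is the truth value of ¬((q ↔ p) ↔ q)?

q ↔ p = N ↔ T = N
(q ↔ p) ↔ q = N ↔ N = N
¬((q ↔ p) ↔ q) = ¬N = N

N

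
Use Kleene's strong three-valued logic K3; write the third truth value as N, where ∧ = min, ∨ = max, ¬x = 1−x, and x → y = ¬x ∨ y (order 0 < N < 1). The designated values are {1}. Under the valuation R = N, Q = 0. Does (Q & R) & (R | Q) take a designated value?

Q & R = 0 & N = 0
R | Q = N | 0 = N
(Q & R) & (R | Q) = 0 & N = 0
0 ∉ {1}.

No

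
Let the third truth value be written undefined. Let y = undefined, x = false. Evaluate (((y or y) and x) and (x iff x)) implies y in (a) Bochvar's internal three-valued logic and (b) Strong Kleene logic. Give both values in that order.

In Bochvar's internal three-valued logic: y or y = undefined or undefined = undefined
(y or y) and x = undefined and false = undefined
x iff x = false iff false = true
((y or y) and x) and (x iff x) = undefined and true = undefined
(((y or y) and x) and (x iff x)) implies y = undefined implies undefined = undefined
In Strong Kleene logic: y or y = undefined or undefined = undefined
(y or y) and x = undefined and false = false
x iff x = false iff false = true
((y or y) and x) and (x iff x) = false and true = false
(((y or y) and x) and (x iff x)) implies y = false implies undefined = true  [not false or undefined]
They differ because Bochvar's internal three-valued logic and Strong Kleene logic treat undefined differently under the binary connectives.

undefined; true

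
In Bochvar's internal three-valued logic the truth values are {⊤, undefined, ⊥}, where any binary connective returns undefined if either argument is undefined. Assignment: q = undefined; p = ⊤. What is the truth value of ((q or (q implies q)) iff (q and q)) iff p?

undefined

q implies q = undefined implies undefined = undefined
q or (q implies q) = undefined or undefined = undefined
q and q = undefined and undefined = undefined
(q or (q implies q)) iff (q and q) = undefined iff undefined = undefined
((q or (q implies q)) iff (q and q)) iff p = undefined iff ⊤ = undefined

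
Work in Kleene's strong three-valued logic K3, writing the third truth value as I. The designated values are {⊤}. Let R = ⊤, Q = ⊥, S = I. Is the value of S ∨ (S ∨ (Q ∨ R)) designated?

Yes

Q ∨ R = ⊥ ∨ ⊤ = ⊤
S ∨ (Q ∨ R) = I ∨ ⊤ = ⊤
S ∨ (S ∨ (Q ∨ R)) = I ∨ ⊤ = ⊤
⊤ ∈ {⊤}.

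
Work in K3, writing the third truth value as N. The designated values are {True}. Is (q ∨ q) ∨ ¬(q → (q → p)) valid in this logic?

No

Countermodel: q=N, p=True gives N, which is not designated.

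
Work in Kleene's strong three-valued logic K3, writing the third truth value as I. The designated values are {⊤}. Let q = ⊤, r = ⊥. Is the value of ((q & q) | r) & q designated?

q & q = ⊤ & ⊤ = ⊤
(q & q) | r = ⊤ | ⊥ = ⊤
((q & q) | r) & q = ⊤ & ⊤ = ⊤
⊤ ∈ {⊤}.

Yes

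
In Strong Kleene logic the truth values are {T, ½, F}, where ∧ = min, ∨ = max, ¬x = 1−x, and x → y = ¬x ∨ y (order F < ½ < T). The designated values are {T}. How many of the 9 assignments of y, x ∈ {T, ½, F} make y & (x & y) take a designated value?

Designated under: (y=T, x=T).

1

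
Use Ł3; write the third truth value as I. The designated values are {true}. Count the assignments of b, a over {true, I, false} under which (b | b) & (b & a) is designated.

1

Designated under: (b=true, a=true).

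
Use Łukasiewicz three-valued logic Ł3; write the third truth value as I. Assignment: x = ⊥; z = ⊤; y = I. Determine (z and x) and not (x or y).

z and x = ⊤ and ⊥ = ⊥
x or y = ⊥ or I = I
not (x or y) = not I = I
(z and x) and not (x or y) = ⊥ and I = ⊥

⊥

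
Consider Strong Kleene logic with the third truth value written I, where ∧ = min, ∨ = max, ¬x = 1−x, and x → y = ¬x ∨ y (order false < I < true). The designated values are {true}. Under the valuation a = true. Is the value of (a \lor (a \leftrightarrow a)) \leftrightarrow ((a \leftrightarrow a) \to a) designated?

Yes

a \leftrightarrow a = true \leftrightarrow true = true
a \lor (a \leftrightarrow a) = true \lor true = true
a \leftrightarrow a = true \leftrightarrow true = true
(a \leftrightarrow a) \to a = true \to true = true
(a \lor (a \leftrightarrow a)) \leftrightarrow ((a \leftrightarrow a) \to a) = true \leftrightarrow true = true
true ∈ {true}.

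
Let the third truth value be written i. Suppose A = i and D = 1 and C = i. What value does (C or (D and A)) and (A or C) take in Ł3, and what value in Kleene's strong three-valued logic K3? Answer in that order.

i; i

In Ł3: D and A = 1 and i = i
C or (D and A) = i or i = i
A or C = i or i = i
(C or (D and A)) and (A or C) = i and i = i
In Kleene's strong three-valued logic K3: D and A = 1 and i = i
C or (D and A) = i or i = i
A or C = i or i = i
(C or (D and A)) and (A or C) = i and i = i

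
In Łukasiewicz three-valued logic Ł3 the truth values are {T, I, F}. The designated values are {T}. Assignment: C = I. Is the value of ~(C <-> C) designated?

No

C <-> C = I <-> I = T  [1 − |½−½|]
~(C <-> C) = ~T = F
F ∉ {T}.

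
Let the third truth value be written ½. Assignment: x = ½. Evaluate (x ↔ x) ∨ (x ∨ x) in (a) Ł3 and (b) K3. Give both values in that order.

1; ½

In Ł3: x ↔ x = ½ ↔ ½ = 1  [1 − |½−½|]
x ∨ x = ½ ∨ ½ = ½
(x ↔ x) ∨ (x ∨ x) = 1 ∨ ½ = 1
In K3: x ↔ x = ½ ↔ ½ = ½
x ∨ x = ½ ∨ ½ = ½
(x ↔ x) ∨ (x ∨ x) = ½ ∨ ½ = ½
They differ because Ł3 and K3 treat ½ differently under implication.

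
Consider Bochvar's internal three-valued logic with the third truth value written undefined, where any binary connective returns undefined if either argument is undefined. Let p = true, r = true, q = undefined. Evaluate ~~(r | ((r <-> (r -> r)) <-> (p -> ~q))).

r -> r = true -> true = true
r <-> (r -> r) = true <-> true = true
~q = ~undefined = undefined
p -> ~q = true -> undefined = undefined
(r <-> (r -> r)) <-> (p -> ~q) = true <-> undefined = undefined
r | ((r <-> (r -> r)) <-> (p -> ~q)) = true | undefined = undefined
~(r | ((r <-> (r -> r)) <-> (p -> ~q))) = ~undefined = undefined
~~(r | ((r <-> (r -> r)) <-> (p -> ~q))) = ~undefined = undefined

undefined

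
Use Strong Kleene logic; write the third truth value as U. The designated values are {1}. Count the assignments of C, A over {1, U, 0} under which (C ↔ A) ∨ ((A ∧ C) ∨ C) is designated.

Designated under: (C=1, A=1); (C=1, A=U); (C=1, A=0); (C=0, A=0).

4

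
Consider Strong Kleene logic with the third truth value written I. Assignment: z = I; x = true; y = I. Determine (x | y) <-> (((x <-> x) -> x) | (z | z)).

true

x | y = true | I = true
x <-> x = true <-> true = true
(x <-> x) -> x = true -> true = true
z | z = I | I = I
((x <-> x) -> x) | (z | z) = true | I = true
(x | y) <-> (((x <-> x) -> x) | (z | z)) = true <-> true = true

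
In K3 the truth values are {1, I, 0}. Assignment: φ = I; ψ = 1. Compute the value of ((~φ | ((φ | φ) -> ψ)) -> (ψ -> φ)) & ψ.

~φ = ~I = I
φ | φ = I | I = I
(φ | φ) -> ψ = I -> 1 = 1  [~I | 1]
~φ | ((φ | φ) -> ψ) = I | 1 = 1
ψ -> φ = 1 -> I = I
(~φ | ((φ | φ) -> ψ)) -> (ψ -> φ) = 1 -> I = I
((~φ | ((φ | φ) -> ψ)) -> (ψ -> φ)) & ψ = I & 1 = I

I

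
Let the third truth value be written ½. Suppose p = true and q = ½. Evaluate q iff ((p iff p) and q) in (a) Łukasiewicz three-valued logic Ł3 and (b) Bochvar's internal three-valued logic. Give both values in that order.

true; ½

In Łukasiewicz three-valued logic Ł3: p iff p = true iff true = true
(p iff p) and q = true and ½ = ½
q iff ((p iff p) and q) = ½ iff ½ = true
In Bochvar's internal three-valued logic: p iff p = true iff true = true
(p iff p) and q = true and ½ = ½
q iff ((p iff p) and q) = ½ iff ½ = ½
They differ because Łukasiewicz three-valued logic Ł3 and Bochvar's internal three-valued logic treat ½ differently under the binary connectives.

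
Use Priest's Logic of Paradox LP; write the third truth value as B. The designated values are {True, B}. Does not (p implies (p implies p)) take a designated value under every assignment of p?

Countermodel: p=True gives False, which is not designated.

No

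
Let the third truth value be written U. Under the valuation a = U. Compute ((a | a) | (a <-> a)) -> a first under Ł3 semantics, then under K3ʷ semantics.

U; U

In Ł3: a | a = U | U = U
a <-> a = U <-> U = true  [1 − |½−½|]
(a | a) | (a <-> a) = U | true = true
((a | a) | (a <-> a)) -> a = true -> U = U
In K3ʷ: a | a = U | U = U
a <-> a = U <-> U = U
(a | a) | (a <-> a) = U | U = U
((a | a) | (a <-> a)) -> a = U -> U = U  [any arg is the third value ⇒ result is the third value]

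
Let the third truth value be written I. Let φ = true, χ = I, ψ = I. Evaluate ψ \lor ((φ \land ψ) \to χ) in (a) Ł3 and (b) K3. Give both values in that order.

In Ł3: φ \land ψ = true \land I = I
(φ \land ψ) \to χ = I \to I = true  [min(1, 1−½+½)]
ψ \lor ((φ \land ψ) \to χ) = I \lor true = true
In K3: φ \land ψ = true \land I = I
(φ \land ψ) \to χ = I \to I = I  [\lnot I \lor I]
ψ \lor ((φ \land ψ) \to χ) = I \lor I = I
They differ because Ł3 and K3 treat I differently under implication.

true; I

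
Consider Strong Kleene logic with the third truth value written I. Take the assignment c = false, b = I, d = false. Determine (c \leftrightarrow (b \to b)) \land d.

false

b \to b = I \to I = I  [\lnot I \lor I]
c \leftrightarrow (b \to b) = false \leftrightarrow I = I
(c \leftrightarrow (b \to b)) \land d = I \land false = false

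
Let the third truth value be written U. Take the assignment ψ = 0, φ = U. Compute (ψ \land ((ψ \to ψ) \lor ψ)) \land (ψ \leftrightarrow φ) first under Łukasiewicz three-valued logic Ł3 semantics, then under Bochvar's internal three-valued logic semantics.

0; U

In Łukasiewicz three-valued logic Ł3: ψ \to ψ = 0 \to 0 = 1
(ψ \to ψ) \lor ψ = 1 \lor 0 = 1
ψ \land ((ψ \to ψ) \lor ψ) = 0 \land 1 = 0
ψ \leftrightarrow φ = 0 \leftrightarrow U = U
(ψ \land ((ψ \to ψ) \lor ψ)) \land (ψ \leftrightarrow φ) = 0 \land U = 0
In Bochvar's internal three-valued logic: ψ \to ψ = 0 \to 0 = 1
(ψ \to ψ) \lor ψ = 1 \lor 0 = 1
ψ \land ((ψ \to ψ) \lor ψ) = 0 \land 1 = 0
ψ \leftrightarrow φ = 0 \leftrightarrow U = U
(ψ \land ((ψ \to ψ) \lor ψ)) \land (ψ \leftrightarrow φ) = 0 \land U = U
They differ because Łukasiewicz three-valued logic Ł3 and Bochvar's internal three-valued logic treat U differently under the binary connectives.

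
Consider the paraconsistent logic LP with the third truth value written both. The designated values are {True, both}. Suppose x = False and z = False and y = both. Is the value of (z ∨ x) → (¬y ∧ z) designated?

Yes

z ∨ x = False ∨ False = False
¬y = ¬both = both
¬y ∧ z = both ∧ False = False
(z ∨ x) → (¬y ∧ z) = False → False = True
True ∈ {True, both}.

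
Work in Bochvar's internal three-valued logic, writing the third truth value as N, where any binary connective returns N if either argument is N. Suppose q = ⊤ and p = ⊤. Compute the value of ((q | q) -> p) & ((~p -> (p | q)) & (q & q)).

q | q = ⊤ | ⊤ = ⊤
(q | q) -> p = ⊤ -> ⊤ = ⊤
~p = ~⊤ = ⊥
p | q = ⊤ | ⊤ = ⊤
~p -> (p | q) = ⊥ -> ⊤ = ⊤
q & q = ⊤ & ⊤ = ⊤
(~p -> (p | q)) & (q & q) = ⊤ & ⊤ = ⊤
((q | q) -> p) & ((~p -> (p | q)) & (q & q)) = ⊤ & ⊤ = ⊤

⊤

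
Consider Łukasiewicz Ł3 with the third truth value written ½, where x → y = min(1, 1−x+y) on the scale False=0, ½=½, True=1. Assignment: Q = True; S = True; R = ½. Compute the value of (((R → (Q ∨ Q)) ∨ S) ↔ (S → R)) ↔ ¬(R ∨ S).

½

Q ∨ Q = True ∨ True = True
R → (Q ∨ Q) = ½ → True = True  [min(1, 1−½+1)]
(R → (Q ∨ Q)) ∨ S = True ∨ True = True
S → R = True → ½ = ½
((R → (Q ∨ Q)) ∨ S) ↔ (S → R) = True ↔ ½ = ½
R ∨ S = ½ ∨ True = True
¬(R ∨ S) = ¬True = False
(((R → (Q ∨ Q)) ∨ S) ↔ (S → R)) ↔ ¬(R ∨ S) = ½ ↔ False = ½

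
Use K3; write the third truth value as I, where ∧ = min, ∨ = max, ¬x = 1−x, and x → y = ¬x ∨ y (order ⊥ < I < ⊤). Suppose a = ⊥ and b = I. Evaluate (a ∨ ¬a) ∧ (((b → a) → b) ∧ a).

¬a = ¬⊥ = ⊤
a ∨ ¬a = ⊥ ∨ ⊤ = ⊤
b → a = I → ⊥ = I  [¬I ∨ ⊥]
(b → a) → b = I → I = I
((b → a) → b) ∧ a = I ∧ ⊥ = ⊥
(a ∨ ¬a) ∧ (((b → a) → b) ∧ a) = ⊤ ∧ ⊥ = ⊥

⊥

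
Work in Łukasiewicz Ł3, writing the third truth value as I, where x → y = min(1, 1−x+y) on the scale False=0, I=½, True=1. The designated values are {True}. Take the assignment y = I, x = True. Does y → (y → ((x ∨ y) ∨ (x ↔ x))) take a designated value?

x ∨ y = True ∨ I = True
x ↔ x = True ↔ True = True
(x ∨ y) ∨ (x ↔ x) = True ∨ True = True
y → ((x ∨ y) ∨ (x ↔ x)) = I → True = True  [min(1, 1−½+1)]
y → (y → ((x ∨ y) ∨ (x ↔ x))) = I → True = True
True ∈ {True}.

Yes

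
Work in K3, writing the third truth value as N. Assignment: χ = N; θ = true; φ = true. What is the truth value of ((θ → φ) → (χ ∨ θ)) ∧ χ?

N

θ → φ = true → true = true
χ ∨ θ = N ∨ true = true
(θ → φ) → (χ ∨ θ) = true → true = true
((θ → φ) → (χ ∨ θ)) ∧ χ = true ∧ N = N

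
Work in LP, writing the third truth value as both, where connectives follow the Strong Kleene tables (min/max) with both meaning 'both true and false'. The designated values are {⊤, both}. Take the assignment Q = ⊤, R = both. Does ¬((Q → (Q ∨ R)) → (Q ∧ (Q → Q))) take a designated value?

Q ∨ R = ⊤ ∨ both = ⊤
Q → (Q ∨ R) = ⊤ → ⊤ = ⊤
Q → Q = ⊤ → ⊤ = ⊤
Q ∧ (Q → Q) = ⊤ ∧ ⊤ = ⊤
(Q → (Q ∨ R)) → (Q ∧ (Q → Q)) = ⊤ → ⊤ = ⊤
¬((Q → (Q ∨ R)) → (Q ∧ (Q → Q))) = ¬⊤ = ⊥
⊥ ∉ {⊤, both}.

No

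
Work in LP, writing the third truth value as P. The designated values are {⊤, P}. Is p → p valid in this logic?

Yes

Every assignment of p over {⊤, P, ⊥} gives a value in {⊤, P}.
In particular, with p=P: p → p = P.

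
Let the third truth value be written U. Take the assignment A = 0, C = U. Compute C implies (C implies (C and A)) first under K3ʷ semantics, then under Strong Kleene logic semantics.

In K3ʷ: C and A = U and 0 = U
C implies (C and A) = U implies U = U  [any arg is the third value ⇒ result is the third value]
C implies (C implies (C and A)) = U implies U = U
In Strong Kleene logic: C and A = U and 0 = 0
C implies (C and A) = U implies 0 = U  [not U or 0]
C implies (C implies (C and A)) = U implies U = U

U; U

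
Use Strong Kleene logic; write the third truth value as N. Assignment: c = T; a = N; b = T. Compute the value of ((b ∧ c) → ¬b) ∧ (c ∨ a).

F

b ∧ c = T ∧ T = T
¬b = ¬T = F
(b ∧ c) → ¬b = T → F = F
c ∨ a = T ∨ N = T
((b ∧ c) → ¬b) ∧ (c ∨ a) = F ∧ T = F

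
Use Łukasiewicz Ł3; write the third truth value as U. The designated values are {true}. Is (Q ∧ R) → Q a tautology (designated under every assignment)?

Every assignment of Q, R over {true, U, false} gives a value in {true}.
In particular, with Q=U, R=U: (Q ∧ R) → Q = true.

Yes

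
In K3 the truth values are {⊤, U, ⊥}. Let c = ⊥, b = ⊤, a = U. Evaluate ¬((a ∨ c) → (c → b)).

⊥

a ∨ c = U ∨ ⊥ = U
c → b = ⊥ → ⊤ = ⊤
(a ∨ c) → (c → b) = U → ⊤ = ⊤
¬((a ∨ c) → (c → b)) = ¬⊤ = ⊥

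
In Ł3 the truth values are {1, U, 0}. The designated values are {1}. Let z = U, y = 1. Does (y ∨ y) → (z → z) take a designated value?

y ∨ y = 1 ∨ 1 = 1
z → z = U → U = 1  [min(1, 1−½+½)]
(y ∨ y) → (z → z) = 1 → 1 = 1
1 ∈ {1}.

Yes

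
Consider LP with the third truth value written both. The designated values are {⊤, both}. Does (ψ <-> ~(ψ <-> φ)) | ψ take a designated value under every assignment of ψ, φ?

No

Countermodel: ψ=⊥, φ=⊤ gives ⊥, which is not designated.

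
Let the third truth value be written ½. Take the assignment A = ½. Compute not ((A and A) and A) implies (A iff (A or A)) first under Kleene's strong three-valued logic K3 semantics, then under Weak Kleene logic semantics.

In Kleene's strong three-valued logic K3: A and A = ½ and ½ = ½
(A and A) and A = ½ and ½ = ½
not ((A and A) and A) = not ½ = ½
A or A = ½ or ½ = ½
A iff (A or A) = ½ iff ½ = ½
not ((A and A) and A) implies (A iff (A or A)) = ½ implies ½ = ½  [not ½ or ½]
In Weak Kleene logic: A and A = ½ and ½ = ½
(A and A) and A = ½ and ½ = ½
not ((A and A) and A) = not ½ = ½
A or A = ½ or ½ = ½
A iff (A or A) = ½ iff ½ = ½
not ((A and A) and A) implies (A iff (A or A)) = ½ implies ½ = ½  [any arg is the third value ⇒ result is the third value]

½; ½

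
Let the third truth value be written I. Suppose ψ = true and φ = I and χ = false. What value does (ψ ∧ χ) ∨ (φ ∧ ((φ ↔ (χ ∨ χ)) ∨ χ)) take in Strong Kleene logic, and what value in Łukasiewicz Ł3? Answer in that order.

I; I

In Strong Kleene logic: ψ ∧ χ = true ∧ false = false
χ ∨ χ = false ∨ false = false
φ ↔ (χ ∨ χ) = I ↔ false = I
(φ ↔ (χ ∨ χ)) ∨ χ = I ∨ false = I
φ ∧ ((φ ↔ (χ ∨ χ)) ∨ χ) = I ∧ I = I
(ψ ∧ χ) ∨ (φ ∧ ((φ ↔ (χ ∨ χ)) ∨ χ)) = false ∨ I = I
In Łukasiewicz Ł3: ψ ∧ χ = true ∧ false = false
χ ∨ χ = false ∨ false = false
φ ↔ (χ ∨ χ) = I ↔ false = I  [1 − |½−0|]
(φ ↔ (χ ∨ χ)) ∨ χ = I ∨ false = I
φ ∧ ((φ ↔ (χ ∨ χ)) ∨ χ) = I ∧ I = I
(ψ ∧ χ) ∨ (φ ∧ ((φ ↔ (χ ∨ χ)) ∨ χ)) = false ∨ I = I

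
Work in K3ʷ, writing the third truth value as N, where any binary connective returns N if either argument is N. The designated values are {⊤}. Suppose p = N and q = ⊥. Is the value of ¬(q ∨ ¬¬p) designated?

¬p = ¬N = N
¬¬p = ¬N = N
q ∨ ¬¬p = ⊥ ∨ N = N
¬(q ∨ ¬¬p) = ¬N = N
N ∉ {⊤}.

No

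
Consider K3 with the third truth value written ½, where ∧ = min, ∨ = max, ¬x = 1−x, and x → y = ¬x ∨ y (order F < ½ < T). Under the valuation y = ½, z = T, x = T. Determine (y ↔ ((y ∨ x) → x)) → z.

T

y ∨ x = ½ ∨ T = T
(y ∨ x) → x = T → T = T
y ↔ ((y ∨ x) → x) = ½ ↔ T = ½
(y ↔ ((y ∨ x) → x)) → z = ½ → T = T  [¬½ ∨ T]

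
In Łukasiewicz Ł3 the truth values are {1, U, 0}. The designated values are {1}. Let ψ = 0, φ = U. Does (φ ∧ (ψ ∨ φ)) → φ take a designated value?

Yes

ψ ∨ φ = 0 ∨ U = U
φ ∧ (ψ ∨ φ) = U ∧ U = U
(φ ∧ (ψ ∨ φ)) → φ = U → U = 1
1 ∈ {1}.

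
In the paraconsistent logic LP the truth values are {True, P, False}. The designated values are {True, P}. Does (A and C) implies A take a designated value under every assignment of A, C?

Yes

Every assignment of A, C over {True, P, False} gives a value in {True, P}.
In particular, with A=P, C=P: (A and C) implies A = P.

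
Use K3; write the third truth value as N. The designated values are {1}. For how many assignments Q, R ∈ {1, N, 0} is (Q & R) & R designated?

Designated under: (Q=1, R=1).

1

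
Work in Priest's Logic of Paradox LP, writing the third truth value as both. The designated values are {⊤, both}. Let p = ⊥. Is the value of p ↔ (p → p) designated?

No

p → p = ⊥ → ⊥ = ⊤
p ↔ (p → p) = ⊥ ↔ ⊤ = ⊥
⊥ ∉ {⊤, both}.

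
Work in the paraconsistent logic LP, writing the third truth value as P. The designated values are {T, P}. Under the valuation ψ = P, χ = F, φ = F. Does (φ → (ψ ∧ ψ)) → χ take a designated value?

No

ψ ∧ ψ = P ∧ P = P
φ → (ψ ∧ ψ) = F → P = T  [¬F ∨ P]
(φ → (ψ ∧ ψ)) → χ = T → F = F
F ∉ {T, P}.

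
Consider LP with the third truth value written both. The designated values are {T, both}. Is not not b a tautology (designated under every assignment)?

No

Countermodel: b=F gives F, which is not designated.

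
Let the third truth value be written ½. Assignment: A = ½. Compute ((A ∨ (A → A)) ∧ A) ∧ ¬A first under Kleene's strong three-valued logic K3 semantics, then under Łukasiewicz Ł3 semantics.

½; ½

In Kleene's strong three-valued logic K3: A → A = ½ → ½ = ½
A ∨ (A → A) = ½ ∨ ½ = ½
(A ∨ (A → A)) ∧ A = ½ ∧ ½ = ½
¬A = ¬½ = ½
((A ∨ (A → A)) ∧ A) ∧ ¬A = ½ ∧ ½ = ½
In Łukasiewicz Ł3: A → A = ½ → ½ = T
A ∨ (A → A) = ½ ∨ T = T
(A ∨ (A → A)) ∧ A = T ∧ ½ = ½
¬A = ¬½ = ½
((A ∨ (A → A)) ∧ A) ∧ ¬A = ½ ∧ ½ = ½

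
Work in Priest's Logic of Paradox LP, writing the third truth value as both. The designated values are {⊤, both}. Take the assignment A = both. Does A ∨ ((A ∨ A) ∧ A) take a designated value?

A ∨ A = both ∨ both = both
(A ∨ A) ∧ A = both ∧ both = both
A ∨ ((A ∨ A) ∧ A) = both ∨ both = both
both ∈ {⊤, both}.

Yes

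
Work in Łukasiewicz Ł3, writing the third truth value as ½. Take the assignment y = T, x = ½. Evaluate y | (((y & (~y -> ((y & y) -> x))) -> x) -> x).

T

~y = ~T = F
y & y = T & T = T
(y & y) -> x = T -> ½ = ½  [min(1, 1−1+½)]
~y -> ((y & y) -> x) = F -> ½ = T
y & (~y -> ((y & y) -> x)) = T & T = T
(y & (~y -> ((y & y) -> x))) -> x = T -> ½ = ½
((y & (~y -> ((y & y) -> x))) -> x) -> x = ½ -> ½ = T
y | (((y & (~y -> ((y & y) -> x))) -> x) -> x) = T | T = T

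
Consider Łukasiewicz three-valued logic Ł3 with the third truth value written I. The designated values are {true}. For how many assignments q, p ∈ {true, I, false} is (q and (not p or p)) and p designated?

1

Designated under: (q=true, p=true).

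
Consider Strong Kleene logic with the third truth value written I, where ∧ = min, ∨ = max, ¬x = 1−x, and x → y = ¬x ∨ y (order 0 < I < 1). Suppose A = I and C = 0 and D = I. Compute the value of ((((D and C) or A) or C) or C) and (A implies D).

I

D and C = I and 0 = 0
(D and C) or A = 0 or I = I
((D and C) or A) or C = I or 0 = I
(((D and C) or A) or C) or C = I or 0 = I
A implies D = I implies I = I
((((D and C) or A) or C) or C) and (A implies D) = I and I = I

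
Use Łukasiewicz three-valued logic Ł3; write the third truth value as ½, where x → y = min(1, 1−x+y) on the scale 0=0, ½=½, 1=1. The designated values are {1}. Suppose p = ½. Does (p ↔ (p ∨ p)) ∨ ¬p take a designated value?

p ∨ p = ½ ∨ ½ = ½
p ↔ (p ∨ p) = ½ ↔ ½ = 1  [1 − |½−½|]
¬p = ¬½ = ½
(p ↔ (p ∨ p)) ∨ ¬p = 1 ∨ ½ = 1
1 ∈ {1}.

Yes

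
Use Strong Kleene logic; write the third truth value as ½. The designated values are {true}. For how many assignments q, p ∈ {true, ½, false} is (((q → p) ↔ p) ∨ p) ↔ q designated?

Designated under: (q=true, p=true); (q=true, p=false); (q=false, p=false).

3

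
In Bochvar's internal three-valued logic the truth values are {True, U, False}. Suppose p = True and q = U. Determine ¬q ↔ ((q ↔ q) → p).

U

¬q = ¬U = U
q ↔ q = U ↔ U = U
(q ↔ q) → p = U → True = U
¬q ↔ ((q ↔ q) → p) = U ↔ U = U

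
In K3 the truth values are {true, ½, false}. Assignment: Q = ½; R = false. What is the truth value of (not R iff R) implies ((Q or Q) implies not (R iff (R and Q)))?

true

not R = not false = true
not R iff R = true iff false = false
Q or Q = ½ or ½ = ½
R and Q = false and ½ = false
R iff (R and Q) = false iff false = true
not (R iff (R and Q)) = not true = false
(Q or Q) implies not (R iff (R and Q)) = ½ implies false = ½  [not ½ or false]
(not R iff R) implies ((Q or Q) implies not (R iff (R and Q))) = false implies ½ = true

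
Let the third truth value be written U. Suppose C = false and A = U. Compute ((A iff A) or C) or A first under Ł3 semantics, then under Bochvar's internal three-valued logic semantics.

In Ł3: A iff A = U iff U = true
(A iff A) or C = true or false = true
((A iff A) or C) or A = true or U = true
In Bochvar's internal three-valued logic: A iff A = U iff U = U
(A iff A) or C = U or false = U
((A iff A) or C) or A = U or U = U
They differ because Ł3 and Bochvar's internal three-valued logic treat U differently under the binary connectives.

true; U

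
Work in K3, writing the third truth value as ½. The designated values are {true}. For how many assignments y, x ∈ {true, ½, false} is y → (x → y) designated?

7

Of the 9 assignments, 7 give a value in {true}.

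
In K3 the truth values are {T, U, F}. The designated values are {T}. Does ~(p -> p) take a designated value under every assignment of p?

No

Countermodel: p=T gives F, which is not designated.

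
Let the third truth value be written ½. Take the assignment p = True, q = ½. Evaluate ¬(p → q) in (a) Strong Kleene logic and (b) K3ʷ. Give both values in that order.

½; ½

In Strong Kleene logic: p → q = True → ½ = ½  [¬True ∨ ½]
¬(p → q) = ¬½ = ½
In K3ʷ: p → q = True → ½ = ½  [any arg is the third value ⇒ result is the third value]
¬(p → q) = ¬½ = ½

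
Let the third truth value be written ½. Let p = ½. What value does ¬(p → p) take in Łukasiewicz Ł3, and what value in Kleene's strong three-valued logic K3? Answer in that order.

In Łukasiewicz Ł3: p → p = ½ → ½ = T  [min(1, 1−½+½)]
¬(p → p) = ¬T = F
In Kleene's strong three-valued logic K3: p → p = ½ → ½ = ½  [¬½ ∨ ½]
¬(p → p) = ¬½ = ½
They differ because Łukasiewicz Ł3 and Kleene's strong three-valued logic K3 treat ½ differently under implication.

F; ½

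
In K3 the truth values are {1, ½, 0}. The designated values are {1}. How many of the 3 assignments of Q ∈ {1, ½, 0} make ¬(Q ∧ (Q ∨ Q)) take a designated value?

Q=1: 0 ·
Q=½: ½ ·
Q=0: 1 ✓

1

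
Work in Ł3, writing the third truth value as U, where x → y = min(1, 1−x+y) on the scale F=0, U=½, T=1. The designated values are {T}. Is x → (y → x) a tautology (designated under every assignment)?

Yes

Every assignment of x, y over {T, U, F} gives a value in {T}.
In particular, with x=U, y=U: x → (y → x) = T.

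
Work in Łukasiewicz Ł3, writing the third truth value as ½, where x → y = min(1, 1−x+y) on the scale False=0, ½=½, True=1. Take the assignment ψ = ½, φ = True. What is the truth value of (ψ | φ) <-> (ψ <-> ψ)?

True

ψ | φ = ½ | True = True
ψ <-> ψ = ½ <-> ½ = True  [1 − |½−½|]
(ψ | φ) <-> (ψ <-> ψ) = True <-> True = True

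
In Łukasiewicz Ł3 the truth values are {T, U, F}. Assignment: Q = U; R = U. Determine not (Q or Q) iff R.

Q or Q = U or U = U
not (Q or Q) = not U = U
not (Q or Q) iff R = U iff U = T

T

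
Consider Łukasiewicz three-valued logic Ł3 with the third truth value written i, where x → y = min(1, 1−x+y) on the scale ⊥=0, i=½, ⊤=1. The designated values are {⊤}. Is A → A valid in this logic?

Yes

Every assignment of A over {⊤, i, ⊥} gives a value in {⊤}.
In particular, with A=i: A → A = ⊤.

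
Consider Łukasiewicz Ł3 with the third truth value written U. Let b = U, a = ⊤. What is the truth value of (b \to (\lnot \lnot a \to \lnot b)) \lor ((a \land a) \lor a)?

⊤

\lnot a = \lnot ⊤ = ⊥
\lnot \lnot a = \lnot ⊥ = ⊤
\lnot b = \lnot U = U
\lnot \lnot a \to \lnot b = ⊤ \to U = U  [min(1, 1−1+½)]
b \to (\lnot \lnot a \to \lnot b) = U \to U = ⊤
a \land a = ⊤ \land ⊤ = ⊤
(a \land a) \lor a = ⊤ \lor ⊤ = ⊤
(b \to (\lnot \lnot a \to \lnot b)) \lor ((a \land a) \lor a) = ⊤ \lor ⊤ = ⊤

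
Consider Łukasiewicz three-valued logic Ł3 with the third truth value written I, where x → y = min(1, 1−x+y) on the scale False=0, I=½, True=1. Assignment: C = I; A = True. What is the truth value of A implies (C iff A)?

I

C iff A = I iff True = I  [1 − |½−1|]
A implies (C iff A) = True implies I = I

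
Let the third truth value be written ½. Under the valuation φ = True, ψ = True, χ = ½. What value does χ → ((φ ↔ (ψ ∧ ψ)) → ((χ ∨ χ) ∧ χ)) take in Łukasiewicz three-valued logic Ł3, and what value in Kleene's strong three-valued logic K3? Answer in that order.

True; ½

In Łukasiewicz three-valued logic Ł3: ψ ∧ ψ = True ∧ True = True
φ ↔ (ψ ∧ ψ) = True ↔ True = True
χ ∨ χ = ½ ∨ ½ = ½
(χ ∨ χ) ∧ χ = ½ ∧ ½ = ½
(φ ↔ (ψ ∧ ψ)) → ((χ ∨ χ) ∧ χ) = True → ½ = ½  [min(1, 1−1+½)]
χ → ((φ ↔ (ψ ∧ ψ)) → ((χ ∨ χ) ∧ χ)) = ½ → ½ = True
In Kleene's strong three-valued logic K3: ψ ∧ ψ = True ∧ True = True
φ ↔ (ψ ∧ ψ) = True ↔ True = True
χ ∨ χ = ½ ∨ ½ = ½
(χ ∨ χ) ∧ χ = ½ ∧ ½ = ½
(φ ↔ (ψ ∧ ψ)) → ((χ ∨ χ) ∧ χ) = True → ½ = ½  [¬True ∨ ½]
χ → ((φ ↔ (ψ ∧ ψ)) → ((χ ∨ χ) ∧ χ)) = ½ → ½ = ½
They differ because Łukasiewicz three-valued logic Ł3 and Kleene's strong three-valued logic K3 treat ½ differently under implication.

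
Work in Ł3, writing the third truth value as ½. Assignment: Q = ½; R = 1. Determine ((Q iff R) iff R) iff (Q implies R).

½

Q iff R = ½ iff 1 = ½
(Q iff R) iff R = ½ iff 1 = ½
Q implies R = ½ implies 1 = 1
((Q iff R) iff R) iff (Q implies R) = ½ iff 1 = ½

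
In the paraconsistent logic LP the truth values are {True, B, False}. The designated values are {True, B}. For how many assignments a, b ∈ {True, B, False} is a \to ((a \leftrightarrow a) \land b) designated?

Of the 9 assignments, 8 give a value in {True, B}.

8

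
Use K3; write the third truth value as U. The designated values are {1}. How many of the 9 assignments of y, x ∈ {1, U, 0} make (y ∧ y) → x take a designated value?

Of the 9 assignments, 5 give a value in {1}.

5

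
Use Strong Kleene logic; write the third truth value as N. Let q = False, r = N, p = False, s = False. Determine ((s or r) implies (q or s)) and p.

s or r = False or N = N
q or s = False or False = False
(s or r) implies (q or s) = N implies False = N  [not N or False]
((s or r) implies (q or s)) and p = N and False = False

False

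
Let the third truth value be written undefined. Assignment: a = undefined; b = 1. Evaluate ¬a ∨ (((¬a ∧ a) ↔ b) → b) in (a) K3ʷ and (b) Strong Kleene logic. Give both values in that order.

undefined; 1

In K3ʷ: ¬a = ¬undefined = undefined
¬a = ¬undefined = undefined
¬a ∧ a = undefined ∧ undefined = undefined
(¬a ∧ a) ↔ b = undefined ↔ 1 = undefined
((¬a ∧ a) ↔ b) → b = undefined → 1 = undefined  [any arg is the third value ⇒ result is the third value]
¬a ∨ (((¬a ∧ a) ↔ b) → b) = undefined ∨ undefined = undefined
In Strong Kleene logic: ¬a = ¬undefined = undefined
¬a = ¬undefined = undefined
¬a ∧ a = undefined ∧ undefined = undefined
(¬a ∧ a) ↔ b = undefined ↔ 1 = undefined
((¬a ∧ a) ↔ b) → b = undefined → 1 = 1  [¬undefined ∨ 1]
¬a ∨ (((¬a ∧ a) ↔ b) → b) = undefined ∨ 1 = 1
They differ because K3ʷ and Strong Kleene logic treat undefined differently under the binary connectives.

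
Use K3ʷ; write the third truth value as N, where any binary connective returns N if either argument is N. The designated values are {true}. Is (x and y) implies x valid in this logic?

Countermodel: x=true, y=N gives N, which is not designated.

No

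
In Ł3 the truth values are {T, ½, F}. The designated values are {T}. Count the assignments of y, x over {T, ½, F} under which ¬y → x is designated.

6

Of the 9 assignments, 6 give a value in {T}.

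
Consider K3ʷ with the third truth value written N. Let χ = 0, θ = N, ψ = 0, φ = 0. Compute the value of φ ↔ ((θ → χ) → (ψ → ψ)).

N

θ → χ = N → 0 = N  [any arg is the third value ⇒ result is the third value]
ψ → ψ = 0 → 0 = 1
(θ → χ) → (ψ → ψ) = N → 1 = N
φ ↔ ((θ → χ) → (ψ → ψ)) = 0 ↔ N = N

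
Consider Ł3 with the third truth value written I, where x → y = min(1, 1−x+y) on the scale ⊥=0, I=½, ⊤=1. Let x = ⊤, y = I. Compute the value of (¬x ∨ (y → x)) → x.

¬x = ¬⊤ = ⊥
y → x = I → ⊤ = ⊤  [min(1, 1−½+1)]
¬x ∨ (y → x) = ⊥ ∨ ⊤ = ⊤
(¬x ∨ (y → x)) → x = ⊤ → ⊤ = ⊤

⊤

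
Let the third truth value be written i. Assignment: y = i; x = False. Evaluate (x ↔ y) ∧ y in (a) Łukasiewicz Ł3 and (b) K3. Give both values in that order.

In Łukasiewicz Ł3: x ↔ y = False ↔ i = i
(x ↔ y) ∧ y = i ∧ i = i
In K3: x ↔ y = False ↔ i = i
(x ↔ y) ∧ y = i ∧ i = i

i; i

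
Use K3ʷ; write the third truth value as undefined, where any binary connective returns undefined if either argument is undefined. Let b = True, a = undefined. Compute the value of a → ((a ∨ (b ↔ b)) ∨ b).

b ↔ b = True ↔ True = True
a ∨ (b ↔ b) = undefined ∨ True = undefined
(a ∨ (b ↔ b)) ∨ b = undefined ∨ True = undefined
a → ((a ∨ (b ↔ b)) ∨ b) = undefined → undefined = undefined  [any arg is the third value ⇒ result is the third value]

undefined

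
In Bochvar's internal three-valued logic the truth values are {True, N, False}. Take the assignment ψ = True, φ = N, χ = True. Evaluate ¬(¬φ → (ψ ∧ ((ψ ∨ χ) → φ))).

N

¬φ = ¬N = N
ψ ∨ χ = True ∨ True = True
(ψ ∨ χ) → φ = True → N = N
ψ ∧ ((ψ ∨ χ) → φ) = True ∧ N = N
¬φ → (ψ ∧ ((ψ ∨ χ) → φ)) = N → N = N
¬(¬φ → (ψ ∧ ((ψ ∨ χ) → φ))) = ¬N = N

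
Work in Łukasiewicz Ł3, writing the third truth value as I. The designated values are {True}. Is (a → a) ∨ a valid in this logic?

Every assignment of a over {True, I, False} gives a value in {True}.
In particular, with a=I: (a → a) ∨ a = True.

Yes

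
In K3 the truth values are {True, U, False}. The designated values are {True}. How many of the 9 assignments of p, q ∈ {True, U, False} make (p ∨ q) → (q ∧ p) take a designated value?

2

Designated under: (p=True, q=True); (p=False, q=False).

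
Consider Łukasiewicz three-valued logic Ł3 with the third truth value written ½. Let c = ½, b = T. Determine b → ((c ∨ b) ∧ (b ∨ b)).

c ∨ b = ½ ∨ T = T
b ∨ b = T ∨ T = T
(c ∨ b) ∧ (b ∨ b) = T ∧ T = T
b → ((c ∨ b) ∧ (b ∨ b)) = T → T = T

T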